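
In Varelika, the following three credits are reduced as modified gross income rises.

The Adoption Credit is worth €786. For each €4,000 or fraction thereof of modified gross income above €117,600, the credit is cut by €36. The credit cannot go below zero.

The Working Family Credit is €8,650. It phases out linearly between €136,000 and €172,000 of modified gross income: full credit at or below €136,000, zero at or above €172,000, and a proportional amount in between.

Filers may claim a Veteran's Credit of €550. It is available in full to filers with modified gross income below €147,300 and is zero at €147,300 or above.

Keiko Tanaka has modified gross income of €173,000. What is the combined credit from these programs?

€282

Adoption Credit: income exceeds €117,600 by €55,400, which is 14 full-or-partial €4,000 increments; reduction = 14 × €36 = €504, leaving €282.
Working Family Credit: €173,000 is at or above €172,000, so the credit is €0.
Veteran's Credit: €173,000 meets or exceeds the €147,300 cutoff, so the credit is €0.
Total: €282 + €0 + €0 = €282.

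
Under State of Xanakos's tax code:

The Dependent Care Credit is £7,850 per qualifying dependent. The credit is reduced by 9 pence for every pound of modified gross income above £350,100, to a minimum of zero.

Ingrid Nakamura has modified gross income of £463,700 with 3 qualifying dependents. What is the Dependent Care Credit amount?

Dependent Care Credit: base = 3 × £7,850 = £23,550. 9% of the £113,600 excess over £350,100 is £10,224; credit = £23,550 − £10,224 = £13,326.

£13,326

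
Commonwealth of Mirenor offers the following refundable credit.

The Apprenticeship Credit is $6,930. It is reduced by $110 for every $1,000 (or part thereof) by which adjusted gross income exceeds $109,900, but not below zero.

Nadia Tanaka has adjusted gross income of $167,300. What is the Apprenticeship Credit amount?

$550

Apprenticeship Credit: income exceeds $109,900 by $57,400, which is 58 full-or-partial $1,000 increments; reduction = 58 × $110 = $6,380, leaving $550.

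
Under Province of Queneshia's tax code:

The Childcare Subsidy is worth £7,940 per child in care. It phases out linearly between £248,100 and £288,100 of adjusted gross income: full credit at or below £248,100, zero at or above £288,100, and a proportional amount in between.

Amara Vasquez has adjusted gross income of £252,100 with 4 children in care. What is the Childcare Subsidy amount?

£28,584

Childcare Subsidy: base = 4 × £7,940 = £31,760. £252,100 is £4,000 into a £40,000 phase-out range, leaving 36,000/40,000 of the credit: £31,760 × 36,000/40,000 = £28,584.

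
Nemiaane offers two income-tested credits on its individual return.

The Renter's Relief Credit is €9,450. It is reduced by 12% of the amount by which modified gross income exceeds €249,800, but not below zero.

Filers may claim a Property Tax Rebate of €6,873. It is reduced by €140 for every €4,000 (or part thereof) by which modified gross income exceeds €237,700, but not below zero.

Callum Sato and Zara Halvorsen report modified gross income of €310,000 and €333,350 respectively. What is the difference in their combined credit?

Callum (€310,000): Renter's Relief Credit: 12% of the €60,200 excess over €249,800 is €7,224; credit = €9,450 − €7,224 = €2,226. Property Tax Rebate: income exceeds €237,700 by €72,300, which is 19 full-or-partial €4,000 increments; reduction = 19 × €140 = €2,660, leaving €4,213. total €2,226 + €4,213 = €6,439
Zara (€333,350): Renter's Relief Credit: 12% of the €83,550 excess over €249,800 is €10,026 ≥ base, so the credit is €0. Property Tax Rebate: income exceeds €237,700 by €95,650, which is 24 full-or-partial €4,000 increments; reduction = 24 × €140 = €3,360, leaving €3,513. total €0 + €3,513 = €3,513
Difference: |€6,439 − €3,513| = €2,926.

€2,926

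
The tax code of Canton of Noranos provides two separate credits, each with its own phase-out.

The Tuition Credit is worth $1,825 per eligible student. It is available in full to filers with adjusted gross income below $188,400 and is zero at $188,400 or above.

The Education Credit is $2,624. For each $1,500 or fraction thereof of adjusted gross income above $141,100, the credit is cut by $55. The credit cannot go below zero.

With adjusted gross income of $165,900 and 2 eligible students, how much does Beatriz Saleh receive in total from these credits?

$5,339

Tuition Credit: base = 2 × $1,825 = $3,650. $165,900 is below the $188,400 cutoff, so the full $3,650 applies.
Education Credit: income exceeds $141,100 by $24,800, which is 17 full-or-partial $1,500 increments; reduction = 17 × $55 = $935, leaving $1,689.
Total: $3,650 + $1,689 = $5,339.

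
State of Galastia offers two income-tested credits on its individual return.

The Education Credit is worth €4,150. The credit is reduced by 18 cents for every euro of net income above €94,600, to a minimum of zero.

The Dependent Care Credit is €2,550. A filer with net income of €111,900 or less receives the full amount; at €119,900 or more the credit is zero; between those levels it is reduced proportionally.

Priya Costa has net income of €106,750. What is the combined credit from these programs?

Education Credit: 18% of the €12,150 excess over €94,600 is €2,187; credit = €4,150 − €2,187 = €1,963.
Dependent Care Credit: €106,750 is at or below the €111,900 threshold, so the full €2,550 applies.
Total: €1,963 + €2,550 = €4,513.

€4,513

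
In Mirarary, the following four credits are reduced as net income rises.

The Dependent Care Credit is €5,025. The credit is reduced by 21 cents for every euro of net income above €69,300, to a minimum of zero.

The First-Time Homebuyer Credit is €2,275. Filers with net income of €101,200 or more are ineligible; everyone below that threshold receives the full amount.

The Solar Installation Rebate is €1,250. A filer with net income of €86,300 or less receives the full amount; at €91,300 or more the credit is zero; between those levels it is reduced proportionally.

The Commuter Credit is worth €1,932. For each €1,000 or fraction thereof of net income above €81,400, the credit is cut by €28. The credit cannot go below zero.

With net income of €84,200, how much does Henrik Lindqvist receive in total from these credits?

Dependent Care Credit: 21% of the €14,900 excess over €69,300 is €3,129; credit = €5,025 − €3,129 = €1,896.
First-Time Homebuyer Credit: €84,200 is below the €101,200 cutoff, so the full €2,275 applies.
Solar Installation Rebate: €84,200 is at or below the €86,300 threshold, so the full €1,250 applies.
Commuter Credit: income exceeds €81,400 by €2,800, which is 3 full-or-partial €1,000 increments; reduction = 3 × €28 = €84, leaving €1,848.
Total: €1,896 + €2,275 + €1,250 + €1,848 = €7,269.

€7,269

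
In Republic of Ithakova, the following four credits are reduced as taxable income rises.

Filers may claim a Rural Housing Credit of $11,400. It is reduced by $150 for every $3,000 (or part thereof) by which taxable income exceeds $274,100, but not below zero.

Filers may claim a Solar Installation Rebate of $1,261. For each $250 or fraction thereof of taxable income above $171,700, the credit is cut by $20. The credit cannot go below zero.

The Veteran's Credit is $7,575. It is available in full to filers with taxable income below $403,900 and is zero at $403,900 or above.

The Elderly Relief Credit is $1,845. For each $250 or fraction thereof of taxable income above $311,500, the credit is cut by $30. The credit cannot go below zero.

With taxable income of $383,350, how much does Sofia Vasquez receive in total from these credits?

$13,425

Rural Housing Credit: income exceeds $274,100 by $109,250, which is 37 full-or-partial $3,000 increments; reduction = 37 × $150 = $5,550, leaving $5,850.
Solar Installation Rebate: income exceeds $171,700 by $211,650 → 847 increments × $20 = $16,940 ≥ base, so the credit is $0.
Veteran's Credit: $383,350 is below the $403,900 cutoff, so the full $7,575 applies.
Elderly Relief Credit: income exceeds $311,500 by $71,850 → 288 increments × $30 = $8,640 ≥ base, so the credit is $0.
Total: $5,850 + $0 + $7,575 + $0 = $13,425.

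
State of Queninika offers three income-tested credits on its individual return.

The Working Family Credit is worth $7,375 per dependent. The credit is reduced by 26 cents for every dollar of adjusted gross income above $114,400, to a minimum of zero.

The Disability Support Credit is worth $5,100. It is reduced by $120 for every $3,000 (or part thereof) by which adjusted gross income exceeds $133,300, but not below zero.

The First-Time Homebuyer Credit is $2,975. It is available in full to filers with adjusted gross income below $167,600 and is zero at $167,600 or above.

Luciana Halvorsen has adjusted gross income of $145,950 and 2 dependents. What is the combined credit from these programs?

Working Family Credit: base = 2 × $7,375 = $14,750. 26% of the $31,550 excess over $114,400 is $8,203; credit = $14,750 − $8,203 = $6,547.
Disability Support Credit: income exceeds $133,300 by $12,650, which is 5 full-or-partial $3,000 increments; reduction = 5 × $120 = $600, leaving $4,500.
First-Time Homebuyer Credit: $145,950 is below the $167,600 cutoff, so the full $2,975 applies.
Total: $6,547 + $4,500 + $2,975 = $14,022.

$14,022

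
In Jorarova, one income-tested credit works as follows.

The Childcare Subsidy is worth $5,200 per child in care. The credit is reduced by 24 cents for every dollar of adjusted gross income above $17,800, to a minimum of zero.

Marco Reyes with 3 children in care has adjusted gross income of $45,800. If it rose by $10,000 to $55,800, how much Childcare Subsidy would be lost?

$2,400

At $45,800 — base = 3 × $5,200 = $15,600. 24% of the $28,000 excess over $17,800 is $6,720; credit = $15,600 − $6,720 = $8,880.
At $55,800 — base = 3 × $5,200 = $15,600. 24% of the $38,000 excess over $17,800 is $9,120; credit = $15,600 − $9,120 = $6,480.
Lost: $8,880 − $6,480 = $2,400.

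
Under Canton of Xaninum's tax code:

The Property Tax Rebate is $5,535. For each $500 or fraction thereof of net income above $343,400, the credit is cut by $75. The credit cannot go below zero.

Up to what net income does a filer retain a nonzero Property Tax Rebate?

$379,900

After 73 increments the reduction is 73 × $75 = $5,475, leaving $60; one more increment wipes it out. Increment 73 ends at excess 73 × $500 = $36,500, so the highest qualifying income is $343,400 + $36,500 = $379,900.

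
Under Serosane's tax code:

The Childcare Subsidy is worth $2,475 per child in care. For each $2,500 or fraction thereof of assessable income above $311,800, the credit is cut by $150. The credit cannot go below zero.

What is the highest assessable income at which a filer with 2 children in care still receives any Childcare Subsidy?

Full credit = 2 × $2,475 = $4,950.
After 32 increments the reduction is 32 × $150 = $4,800, leaving $150; one more increment wipes it out. Increment 32 ends at excess 32 × $2,500 = $80,000, so the highest qualifying income is $311,800 + $80,000 = $391,800.

$391,800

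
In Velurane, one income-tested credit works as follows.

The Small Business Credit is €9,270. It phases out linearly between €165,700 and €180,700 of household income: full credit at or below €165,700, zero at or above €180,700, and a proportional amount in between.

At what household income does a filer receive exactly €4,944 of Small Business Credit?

€4,944 is 4,944/9,270 of the full €9,270, so 4,326/9,270 of the €15,000 range has been used: income = €165,700 + €15,000 × 4,326/9,270 = €172,700.

€172,700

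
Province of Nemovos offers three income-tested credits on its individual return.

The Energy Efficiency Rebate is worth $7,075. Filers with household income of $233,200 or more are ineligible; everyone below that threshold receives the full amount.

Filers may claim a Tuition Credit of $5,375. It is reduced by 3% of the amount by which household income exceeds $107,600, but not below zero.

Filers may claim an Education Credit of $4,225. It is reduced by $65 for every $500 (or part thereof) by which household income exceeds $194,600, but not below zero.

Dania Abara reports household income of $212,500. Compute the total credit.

$11,188

Energy Efficiency Rebate: $212,500 is below the $233,200 cutoff, so the full $7,075 applies.
Tuition Credit: 3% of the $104,900 excess over $107,600 is $3,147; credit = $5,375 − $3,147 = $2,228.
Education Credit: income exceeds $194,600 by $17,900, which is 36 full-or-partial $500 increments; reduction = 36 × $65 = $2,340, leaving $1,885.
Total: $7,075 + $2,228 + $1,885 = $11,188.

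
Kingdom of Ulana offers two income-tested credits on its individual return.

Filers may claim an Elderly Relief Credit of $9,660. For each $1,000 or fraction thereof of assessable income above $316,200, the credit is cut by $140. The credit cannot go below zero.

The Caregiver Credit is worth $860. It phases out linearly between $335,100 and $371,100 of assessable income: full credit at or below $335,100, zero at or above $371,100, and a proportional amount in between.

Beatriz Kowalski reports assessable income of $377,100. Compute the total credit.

$1,120

Elderly Relief Credit: income exceeds $316,200 by $60,900, which is 61 full-or-partial $1,000 increments; reduction = 61 × $140 = $8,540, leaving $1,120.
Caregiver Credit: $377,100 is at or above $371,100, so the credit is $0.
Total: $1,120 + $0 = $1,120.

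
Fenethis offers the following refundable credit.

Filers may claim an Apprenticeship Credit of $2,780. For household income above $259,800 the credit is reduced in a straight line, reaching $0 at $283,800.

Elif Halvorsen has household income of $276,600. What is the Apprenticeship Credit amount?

Apprenticeship Credit: $276,600 is $16,800 into a $24,000 phase-out range, leaving 7,200/24,000 of the credit: $2,780 × 7,200/24,000 = $834.

$834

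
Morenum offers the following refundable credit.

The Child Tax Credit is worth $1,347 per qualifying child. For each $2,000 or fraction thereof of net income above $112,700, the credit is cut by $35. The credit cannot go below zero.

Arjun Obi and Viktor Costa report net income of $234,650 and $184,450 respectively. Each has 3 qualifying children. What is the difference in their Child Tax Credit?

Arjun ($234,650): Child Tax Credit: base = 3 × $1,347 = $4,041. income exceeds $112,700 by $121,950, which is 61 full-or-partial $2,000 increments; reduction = 61 × $35 = $2,135, leaving $1,906.
Viktor ($184,450): Child Tax Credit: base = 3 × $1,347 = $4,041. income exceeds $112,700 by $71,750, which is 36 full-or-partial $2,000 increments; reduction = 36 × $35 = $1,260, leaving $2,781.
Difference: |$1,906 − $2,781| = $875.

$875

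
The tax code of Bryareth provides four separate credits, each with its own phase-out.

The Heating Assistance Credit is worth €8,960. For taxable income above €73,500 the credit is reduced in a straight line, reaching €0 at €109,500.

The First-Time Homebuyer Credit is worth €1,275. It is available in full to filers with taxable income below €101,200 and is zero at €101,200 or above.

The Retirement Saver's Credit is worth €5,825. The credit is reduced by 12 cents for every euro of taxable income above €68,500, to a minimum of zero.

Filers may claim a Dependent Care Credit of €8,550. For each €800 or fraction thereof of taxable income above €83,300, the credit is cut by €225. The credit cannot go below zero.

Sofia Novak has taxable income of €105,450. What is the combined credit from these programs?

€4,649

Heating Assistance Credit: €105,450 is €31,950 into a €36,000 phase-out range, leaving 4,050/36,000 of the credit: €8,960 × 4,050/36,000 = €1,008.
First-Time Homebuyer Credit: €105,450 meets or exceeds the €101,200 cutoff, so the credit is €0.
Retirement Saver's Credit: 12% of the €36,950 excess over €68,500 is €4,434; credit = €5,825 − €4,434 = €1,391.
Dependent Care Credit: income exceeds €83,300 by €22,150, which is 28 full-or-partial €800 increments; reduction = 28 × €225 = €6,300, leaving €2,250.
Total: €1,008 + €0 + €1,391 + €2,250 = €4,649.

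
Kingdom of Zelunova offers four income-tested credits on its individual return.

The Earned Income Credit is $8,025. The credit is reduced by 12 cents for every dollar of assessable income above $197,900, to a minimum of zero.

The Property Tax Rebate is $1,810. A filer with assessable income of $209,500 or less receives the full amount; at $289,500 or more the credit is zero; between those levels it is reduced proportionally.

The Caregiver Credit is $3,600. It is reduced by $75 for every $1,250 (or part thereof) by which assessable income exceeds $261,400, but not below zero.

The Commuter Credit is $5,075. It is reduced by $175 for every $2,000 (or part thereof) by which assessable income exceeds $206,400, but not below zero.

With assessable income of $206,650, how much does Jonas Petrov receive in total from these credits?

Earned Income Credit: 12% of the $8,750 excess over $197,900 is $1,050; credit = $8,025 − $1,050 = $6,975.
Property Tax Rebate: $206,650 is at or below the $209,500 threshold, so the full $1,810 applies.
Caregiver Credit: $206,650 is at or below the $261,400 threshold, so the full $3,600 applies.
Commuter Credit: income exceeds $206,400 by $250, which is 1 full-or-partial $2,000 increment; reduction = 1 × $175 = $175, leaving $4,900.
Total: $6,975 + $1,810 + $3,600 + $4,900 = $17,285.

$17,285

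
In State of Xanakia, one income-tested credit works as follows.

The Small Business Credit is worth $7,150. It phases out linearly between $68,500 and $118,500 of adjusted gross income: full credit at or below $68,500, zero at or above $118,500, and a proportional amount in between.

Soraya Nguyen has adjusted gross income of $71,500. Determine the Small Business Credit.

Small Business Credit: $71,500 is $3,000 into a $50,000 phase-out range, leaving 47,000/50,000 of the credit: $7,150 × 47,000/50,000 = $6,721.

$6,721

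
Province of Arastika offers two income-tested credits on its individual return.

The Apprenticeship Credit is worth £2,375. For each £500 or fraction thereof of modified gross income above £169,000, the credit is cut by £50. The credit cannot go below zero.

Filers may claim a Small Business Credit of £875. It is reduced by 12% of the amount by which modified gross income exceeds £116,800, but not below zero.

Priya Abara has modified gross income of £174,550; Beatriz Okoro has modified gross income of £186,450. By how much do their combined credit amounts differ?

Priya (£174,550): Apprenticeship Credit: income exceeds £169,000 by £5,550, which is 12 full-or-partial £500 increments; reduction = 12 × £50 = £600, leaving £1,775. Small Business Credit: 12% of the £57,750 excess over £116,800 is £6,930 ≥ base, so the credit is £0. total £1,775 + £0 = £1,775
Beatriz (£186,450): Apprenticeship Credit: income exceeds £169,000 by £17,450, which is 35 full-or-partial £500 increments; reduction = 35 × £50 = £1,750, leaving £625. Small Business Credit: 12% of the £69,650 excess over £116,800 is £8,358 ≥ base, so the credit is £0. total £625 + £0 = £625
Difference: |£1,775 − £625| = £1,150.

£1,150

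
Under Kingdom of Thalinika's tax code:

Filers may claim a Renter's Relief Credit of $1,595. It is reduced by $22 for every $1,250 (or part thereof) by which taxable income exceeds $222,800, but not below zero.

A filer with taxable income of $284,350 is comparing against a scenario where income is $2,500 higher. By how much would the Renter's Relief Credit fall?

$44

At $284,350 — income exceeds $222,800 by $61,550, which is 50 full-or-partial $1,250 increments; reduction = 50 × $22 = $1,100, leaving $495.
At $286,850 — income exceeds $222,800 by $64,050, which is 52 full-or-partial $1,250 increments; reduction = 52 × $22 = $1,144, leaving $451.
Lost: $495 − $451 = $44.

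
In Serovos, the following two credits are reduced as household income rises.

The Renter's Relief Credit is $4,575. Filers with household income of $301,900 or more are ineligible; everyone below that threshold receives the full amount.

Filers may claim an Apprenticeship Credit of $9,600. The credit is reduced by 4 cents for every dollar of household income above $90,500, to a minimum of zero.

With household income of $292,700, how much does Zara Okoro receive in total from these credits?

$6,087

Renter's Relief Credit: $292,700 is below the $301,900 cutoff, so the full $4,575 applies.
Apprenticeship Credit: 4% of the $202,200 excess over $90,500 is $8,088; credit = $9,600 − $8,088 = $1,512.
Total: $4,575 + $1,512 = $6,087.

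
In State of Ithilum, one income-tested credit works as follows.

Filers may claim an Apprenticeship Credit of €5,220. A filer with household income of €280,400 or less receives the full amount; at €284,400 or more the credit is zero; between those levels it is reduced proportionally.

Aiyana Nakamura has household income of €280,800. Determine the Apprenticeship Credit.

€4,698

Apprenticeship Credit: €280,800 is €400 into a €4,000 phase-out range, leaving 3,600/4,000 of the credit: €5,220 × 3,600/4,000 = €4,698.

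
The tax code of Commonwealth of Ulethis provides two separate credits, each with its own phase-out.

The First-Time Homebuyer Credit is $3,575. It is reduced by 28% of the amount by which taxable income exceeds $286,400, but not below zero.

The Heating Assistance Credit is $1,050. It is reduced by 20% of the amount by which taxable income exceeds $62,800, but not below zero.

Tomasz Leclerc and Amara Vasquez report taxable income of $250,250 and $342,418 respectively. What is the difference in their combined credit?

Tomasz ($250,250): First-Time Homebuyer Credit: $250,250 is at or below the $286,400 threshold, so the full $3,575 applies. Heating Assistance Credit: 20% of the $187,450 excess over $62,800 is $37,490 ≥ base, so the credit is $0. total $3,575 + $0 = $3,575
Amara ($342,418): First-Time Homebuyer Credit: 28% of the $56,018 excess over $286,400 is $15,685.04 ≥ base, so the credit is $0. Heating Assistance Credit: 20% of the $279,618 excess over $62,800 is $55,923.60 ≥ base, so the credit is $0. total $0 + $0 = $0
Difference: |$3,575 − $0| = $3,575.

$3,575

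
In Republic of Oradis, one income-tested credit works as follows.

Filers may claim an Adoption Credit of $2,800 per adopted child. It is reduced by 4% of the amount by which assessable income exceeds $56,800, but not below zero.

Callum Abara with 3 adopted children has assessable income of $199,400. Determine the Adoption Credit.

Adoption Credit: base = 3 × $2,800 = $8,400. 4% of the $142,600 excess over $56,800 is $5,704; credit = $8,400 − $5,704 = $2,696.

$2,696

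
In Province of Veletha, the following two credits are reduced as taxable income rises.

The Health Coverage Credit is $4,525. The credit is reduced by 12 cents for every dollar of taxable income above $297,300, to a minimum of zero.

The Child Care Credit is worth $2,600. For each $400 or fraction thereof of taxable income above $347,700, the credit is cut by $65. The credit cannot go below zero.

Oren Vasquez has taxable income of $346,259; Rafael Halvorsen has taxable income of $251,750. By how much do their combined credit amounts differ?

$4,525

Oren ($346,259): Health Coverage Credit: 12% of the $48,959 excess over $297,300 is $5,875.08 ≥ base, so the credit is $0. Child Care Credit: $346,259 is at or below the $347,700 threshold, so the full $2,600 applies. total $0 + $2,600 = $2,600
Rafael ($251,750): Health Coverage Credit: $251,750 is at or below the $297,300 threshold, so the full $4,525 applies. Child Care Credit: $251,750 is at or below the $347,700 threshold, so the full $2,600 applies. total $4,525 + $2,600 = $7,125
Difference: |$2,600 − $7,125| = $4,525.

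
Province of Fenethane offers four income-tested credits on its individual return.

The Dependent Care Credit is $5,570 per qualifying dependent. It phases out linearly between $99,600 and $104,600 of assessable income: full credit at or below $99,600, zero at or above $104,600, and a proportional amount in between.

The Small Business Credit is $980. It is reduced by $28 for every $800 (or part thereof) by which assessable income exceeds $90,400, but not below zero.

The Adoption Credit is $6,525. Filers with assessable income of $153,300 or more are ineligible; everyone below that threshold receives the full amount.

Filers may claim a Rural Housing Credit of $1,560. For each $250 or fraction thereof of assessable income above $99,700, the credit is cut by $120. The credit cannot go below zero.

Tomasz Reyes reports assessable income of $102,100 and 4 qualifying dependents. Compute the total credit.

$18,585

Dependent Care Credit: base = 4 × $5,570 = $22,280. $102,100 is $2,500 into a $5,000 phase-out range, leaving 2,500/5,000 of the credit: $22,280 × 2,500/5,000 = $11,140.
Small Business Credit: income exceeds $90,400 by $11,700, which is 15 full-or-partial $800 increments; reduction = 15 × $28 = $420, leaving $560.
Adoption Credit: $102,100 is below the $153,300 cutoff, so the full $6,525 applies.
Rural Housing Credit: income exceeds $99,700 by $2,400, which is 10 full-or-partial $250 increments; reduction = 10 × $120 = $1,200, leaving $360.
Total: $11,140 + $560 + $6,525 + $360 = $18,585.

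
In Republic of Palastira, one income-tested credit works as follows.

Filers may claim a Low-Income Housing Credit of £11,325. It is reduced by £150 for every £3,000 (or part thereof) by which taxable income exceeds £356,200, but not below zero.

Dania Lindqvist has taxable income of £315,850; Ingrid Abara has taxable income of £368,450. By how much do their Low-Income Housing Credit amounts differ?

£750

Dania (£315,850): Low-Income Housing Credit: £315,850 is at or below the £356,200 threshold, so the full £11,325 applies.
Ingrid (£368,450): Low-Income Housing Credit: income exceeds £356,200 by £12,250, which is 5 full-or-partial £3,000 increments; reduction = 5 × £150 = £750, leaving £10,575.
Difference: |£11,325 − £10,575| = £750.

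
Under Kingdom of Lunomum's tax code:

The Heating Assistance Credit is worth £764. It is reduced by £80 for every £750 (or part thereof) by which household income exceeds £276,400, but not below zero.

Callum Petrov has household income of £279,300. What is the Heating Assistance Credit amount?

Heating Assistance Credit: income exceeds £276,400 by £2,900, which is 4 full-or-partial £750 increments; reduction = 4 × £80 = £320, leaving £444.

£444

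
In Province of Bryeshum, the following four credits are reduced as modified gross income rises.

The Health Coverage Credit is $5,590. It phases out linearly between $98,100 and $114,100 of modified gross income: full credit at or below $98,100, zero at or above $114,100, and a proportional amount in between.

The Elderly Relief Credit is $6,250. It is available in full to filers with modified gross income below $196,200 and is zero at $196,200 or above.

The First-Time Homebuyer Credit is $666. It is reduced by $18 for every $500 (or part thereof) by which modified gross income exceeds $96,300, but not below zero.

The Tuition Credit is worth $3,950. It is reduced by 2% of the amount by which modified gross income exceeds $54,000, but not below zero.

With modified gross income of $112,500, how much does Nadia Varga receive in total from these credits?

$9,661

Health Coverage Credit: $112,500 is $14,400 into a $16,000 phase-out range, leaving 1,600/16,000 of the credit: $5,590 × 1,600/16,000 = $559.
Elderly Relief Credit: $112,500 is below the $196,200 cutoff, so the full $6,250 applies.
First-Time Homebuyer Credit: income exceeds $96,300 by $16,200, which is 33 full-or-partial $500 increments; reduction = 33 × $18 = $594, leaving $72.
Tuition Credit: 2% of the $58,500 excess over $54,000 is $1,170; credit = $3,950 − $1,170 = $2,780.
Total: $559 + $6,250 + $72 + $2,780 = $9,661.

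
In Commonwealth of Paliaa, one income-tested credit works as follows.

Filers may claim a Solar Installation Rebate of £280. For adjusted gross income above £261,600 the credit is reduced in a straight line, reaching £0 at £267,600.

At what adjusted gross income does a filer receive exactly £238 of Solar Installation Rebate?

£262,500

£238 is 238/280 of the full £280, so 42/280 of the £6,000 range has been used: income = £261,600 + £6,000 × 42/280 = £262,500.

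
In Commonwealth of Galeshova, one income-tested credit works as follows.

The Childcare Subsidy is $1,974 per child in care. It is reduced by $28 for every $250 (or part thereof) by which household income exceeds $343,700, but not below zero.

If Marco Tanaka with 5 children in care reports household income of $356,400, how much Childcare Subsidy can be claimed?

$8,442

Childcare Subsidy: base = 5 × $1,974 = $9,870. income exceeds $343,700 by $12,700, which is 51 full-or-partial $250 increments; reduction = 51 × $28 = $1,428, leaving $8,442.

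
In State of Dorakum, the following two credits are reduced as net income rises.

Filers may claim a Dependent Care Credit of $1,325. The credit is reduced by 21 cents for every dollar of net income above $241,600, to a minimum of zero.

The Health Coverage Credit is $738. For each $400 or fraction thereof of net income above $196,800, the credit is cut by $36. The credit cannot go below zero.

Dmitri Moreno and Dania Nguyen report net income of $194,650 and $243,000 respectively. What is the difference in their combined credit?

Dmitri ($194,650): Dependent Care Credit: $194,650 is at or below the $241,600 threshold, so the full $1,325 applies. Health Coverage Credit: $194,650 is at or below the $196,800 threshold, so the full $738 applies. total $1,325 + $738 = $2,063
Dania ($243,000): Dependent Care Credit: 21% of the $1,400 excess over $241,600 is $294; credit = $1,325 − $294 = $1,031. Health Coverage Credit: income exceeds $196,800 by $46,200 → 116 increments × $36 = $4,176 ≥ base, so the credit is $0. total $1,031 + $0 = $1,031
Difference: |$2,063 − $1,031| = $1,032.

$1,032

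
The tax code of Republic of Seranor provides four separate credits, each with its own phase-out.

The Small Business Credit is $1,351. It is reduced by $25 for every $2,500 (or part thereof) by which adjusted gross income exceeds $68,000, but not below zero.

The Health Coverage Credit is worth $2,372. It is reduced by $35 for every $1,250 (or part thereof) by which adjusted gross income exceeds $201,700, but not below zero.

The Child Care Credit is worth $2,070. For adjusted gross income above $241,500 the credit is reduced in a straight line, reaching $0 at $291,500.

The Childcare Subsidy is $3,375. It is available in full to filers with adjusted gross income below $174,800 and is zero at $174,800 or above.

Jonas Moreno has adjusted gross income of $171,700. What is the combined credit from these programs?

$8,118

Small Business Credit: income exceeds $68,000 by $103,700, which is 42 full-or-partial $2,500 increments; reduction = 42 × $25 = $1,050, leaving $301.
Health Coverage Credit: $171,700 is at or below the $201,700 threshold, so the full $2,372 applies.
Child Care Credit: $171,700 is at or below the $241,500 threshold, so the full $2,070 applies.
Childcare Subsidy: $171,700 is below the $174,800 cutoff, so the full $3,375 applies.
Total: $301 + $2,372 + $2,070 + $3,375 = $8,118.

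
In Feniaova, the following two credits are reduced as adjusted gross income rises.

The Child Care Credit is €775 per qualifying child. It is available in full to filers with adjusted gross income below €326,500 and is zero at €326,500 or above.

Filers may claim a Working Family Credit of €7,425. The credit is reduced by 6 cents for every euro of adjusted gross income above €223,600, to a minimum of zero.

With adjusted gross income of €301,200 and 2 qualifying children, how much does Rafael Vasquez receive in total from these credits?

Child Care Credit: base = 2 × €775 = €1,550. €301,200 is below the €326,500 cutoff, so the full €1,550 applies.
Working Family Credit: 6% of the €77,600 excess over €223,600 is €4,656; credit = €7,425 − €4,656 = €2,769.
Total: €1,550 + €2,769 = €4,319.

€4,319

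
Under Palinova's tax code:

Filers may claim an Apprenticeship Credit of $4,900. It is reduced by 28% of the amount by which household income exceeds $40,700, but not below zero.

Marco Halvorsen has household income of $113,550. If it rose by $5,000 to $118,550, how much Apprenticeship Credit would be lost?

$0

At $113,550 — 28% of the $72,850 excess over $40,700 is $20,398 ≥ base, so the credit is $0.
At $118,550 — 28% of the $77,850 excess over $40,700 is $21,798 ≥ base, so the credit is $0.
Lost: $0 − $0 = $0.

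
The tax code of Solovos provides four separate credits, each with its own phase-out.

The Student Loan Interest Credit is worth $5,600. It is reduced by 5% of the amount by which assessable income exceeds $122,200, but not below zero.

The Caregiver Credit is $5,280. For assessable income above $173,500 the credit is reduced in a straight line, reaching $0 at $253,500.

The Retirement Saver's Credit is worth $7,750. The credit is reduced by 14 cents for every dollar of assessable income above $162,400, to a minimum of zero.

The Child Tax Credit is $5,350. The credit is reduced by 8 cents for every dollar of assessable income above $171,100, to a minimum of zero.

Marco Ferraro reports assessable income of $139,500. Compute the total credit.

Student Loan Interest Credit: 5% of the $17,300 excess over $122,200 is $865; credit = $5,600 − $865 = $4,735.
Caregiver Credit: $139,500 is at or below the $173,500 threshold, so the full $5,280 applies.
Retirement Saver's Credit: $139,500 is at or below the $162,400 threshold, so the full $7,750 applies.
Child Tax Credit: $139,500 is at or below the $171,100 threshold, so the full $5,350 applies.
Total: $4,735 + $5,280 + $7,750 + $5,350 = $23,115.

$23,115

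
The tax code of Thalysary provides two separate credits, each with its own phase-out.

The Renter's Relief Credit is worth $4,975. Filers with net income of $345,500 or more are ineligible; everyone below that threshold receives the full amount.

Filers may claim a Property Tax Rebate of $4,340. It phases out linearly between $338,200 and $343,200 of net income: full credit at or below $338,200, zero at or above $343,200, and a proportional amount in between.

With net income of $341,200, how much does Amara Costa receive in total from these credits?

$6,711

Renter's Relief Credit: $341,200 is below the $345,500 cutoff, so the full $4,975 applies.
Property Tax Rebate: $341,200 is $3,000 into a $5,000 phase-out range, leaving 2,000/5,000 of the credit: $4,340 × 2,000/5,000 = $1,736.
Total: $4,975 + $1,736 = $6,711.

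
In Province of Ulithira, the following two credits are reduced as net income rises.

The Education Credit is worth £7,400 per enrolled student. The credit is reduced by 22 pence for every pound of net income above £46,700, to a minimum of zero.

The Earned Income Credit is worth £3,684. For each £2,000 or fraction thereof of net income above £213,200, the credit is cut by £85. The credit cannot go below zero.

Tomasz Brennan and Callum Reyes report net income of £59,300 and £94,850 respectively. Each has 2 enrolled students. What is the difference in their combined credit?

Tomasz (£59,300): Education Credit: base = 2 × £7,400 = £14,800. 22% of the £12,600 excess over £46,700 is £2,772; credit = £14,800 − £2,772 = £12,028. Earned Income Credit: £59,300 is at or below the £213,200 threshold, so the full £3,684 applies. total £12,028 + £3,684 = £15,712
Callum (£94,850): Education Credit: base = 2 × £7,400 = £14,800. 22% of the £48,150 excess over £46,700 is £10,593; credit = £14,800 − £10,593 = £4,207. Earned Income Credit: £94,850 is at or below the £213,200 threshold, so the full £3,684 applies. total £4,207 + £3,684 = £7,891
Difference: |£15,712 − £7,891| = £7,821.

£7,821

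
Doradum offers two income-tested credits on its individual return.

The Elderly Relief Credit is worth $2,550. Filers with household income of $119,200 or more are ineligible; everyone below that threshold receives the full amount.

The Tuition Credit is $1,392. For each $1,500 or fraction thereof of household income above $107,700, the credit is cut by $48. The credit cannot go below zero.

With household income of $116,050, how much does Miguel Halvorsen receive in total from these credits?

Elderly Relief Credit: $116,050 is below the $119,200 cutoff, so the full $2,550 applies.
Tuition Credit: income exceeds $107,700 by $8,350, which is 6 full-or-partial $1,500 increments; reduction = 6 × $48 = $288, leaving $1,104.
Total: $2,550 + $1,104 = $3,654.

$3,654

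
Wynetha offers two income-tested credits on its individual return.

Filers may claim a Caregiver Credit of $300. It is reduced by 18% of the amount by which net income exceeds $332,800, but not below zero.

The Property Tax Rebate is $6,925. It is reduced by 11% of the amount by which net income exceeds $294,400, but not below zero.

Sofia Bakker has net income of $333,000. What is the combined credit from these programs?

Caregiver Credit: 18% of the $200 excess over $332,800 is $36; credit = $300 − $36 = $264.
Property Tax Rebate: 11% of the $38,600 excess over $294,400 is $4,246; credit = $6,925 − $4,246 = $2,679.
Total: $264 + $2,679 = $2,943.

$2,943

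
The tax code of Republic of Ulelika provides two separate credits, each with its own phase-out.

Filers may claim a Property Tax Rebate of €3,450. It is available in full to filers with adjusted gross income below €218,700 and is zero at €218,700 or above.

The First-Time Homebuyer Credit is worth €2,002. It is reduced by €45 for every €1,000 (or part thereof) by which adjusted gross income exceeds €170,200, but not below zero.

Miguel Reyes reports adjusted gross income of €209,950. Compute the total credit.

€3,652

Property Tax Rebate: €209,950 is below the €218,700 cutoff, so the full €3,450 applies.
First-Time Homebuyer Credit: income exceeds €170,200 by €39,750, which is 40 full-or-partial €1,000 increments; reduction = 40 × €45 = €1,800, leaving €202.
Total: €3,450 + €202 = €3,652.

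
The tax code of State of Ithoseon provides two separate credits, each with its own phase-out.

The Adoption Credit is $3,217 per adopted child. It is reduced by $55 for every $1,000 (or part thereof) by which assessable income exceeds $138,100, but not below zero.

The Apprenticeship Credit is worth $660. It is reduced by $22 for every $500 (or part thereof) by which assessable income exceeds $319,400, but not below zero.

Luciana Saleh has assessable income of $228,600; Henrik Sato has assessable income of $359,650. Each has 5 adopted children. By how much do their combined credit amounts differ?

Luciana ($228,600): Adoption Credit: base = 5 × $3,217 = $16,085. income exceeds $138,100 by $90,500, which is 91 full-or-partial $1,000 increments; reduction = 91 × $55 = $5,005, leaving $11,080. Apprenticeship Credit: $228,600 is at or below the $319,400 threshold, so the full $660 applies. total $11,080 + $660 = $11,740
Henrik ($359,650): Adoption Credit: base = 5 × $3,217 = $16,085. income exceeds $138,100 by $221,550, which is 222 full-or-partial $1,000 increments; reduction = 222 × $55 = $12,210, leaving $3,875. Apprenticeship Credit: income exceeds $319,400 by $40,250 → 81 increments × $22 = $1,782 ≥ base, so the credit is $0. total $3,875 + $0 = $3,875
Difference: |$11,740 − $3,875| = $7,865.

$7,865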